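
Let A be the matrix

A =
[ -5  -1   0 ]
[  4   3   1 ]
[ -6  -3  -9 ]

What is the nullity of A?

Row reduce to echelon form.
R2 ← R2 + (4/5)·R1: [0, 11/5, 1]
R3 ← R3 − (6/5)·R1: [0, -9/5, -9]
R3 ← R3 + (9/11)·R2: [0, 0, -90/11]
3 nonzero rows, so rank(A) = 3.
A has 3 columns; by rank–nullity, nullity = 3 − 3 = 0.

0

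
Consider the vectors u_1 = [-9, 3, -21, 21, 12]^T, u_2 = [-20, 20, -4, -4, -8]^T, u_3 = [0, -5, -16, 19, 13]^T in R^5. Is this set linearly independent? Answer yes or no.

Form the matrix with these vectors as rows and row reduce.
R2 ← R2 − (20/9)·R1: [0, 40/3, 128/3, -152/3, -104/3]
R3 ← R3 + (3/8)·R2: [0, 0, 0, 0, 0]
2 nonzero rows, so the 3 vectors span a space of dimension 2.
Since 2 < 3, the vectors are linearly dependent.

no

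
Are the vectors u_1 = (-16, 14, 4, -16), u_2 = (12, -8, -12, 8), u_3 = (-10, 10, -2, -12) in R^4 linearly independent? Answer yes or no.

Form the matrix with these vectors as rows and row reduce.
R2 ← R2 + (3/4)·R1: [0, 5/2, -9, -4]
R3 ← R3 − (5/8)·R1: [0, 5/4, -9/2, -2]
R3 ← R3 − (1/2)·R2: [0, 0, 0, 0]
2 nonzero rows, so the 3 vectors span a space of dimension 2.
Since 2 < 3, the vectors are linearly dependent.

no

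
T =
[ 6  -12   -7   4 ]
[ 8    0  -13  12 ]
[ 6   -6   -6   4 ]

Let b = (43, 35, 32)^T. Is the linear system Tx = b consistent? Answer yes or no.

Row reduce the augmented matrix [T | b].
R2 ← R2 − (4/3)·R1: [0, 16, -11/3, 20/3, -67/3]
R3 ← R3 − R1: [0, 6, 1, 0, -11]
R3 ← R3 − (3/8)·R2: [0, 0, 19/8, -5/2, -21/8]
The echelon form has 3 nonzero rows, and every pivot lies in the first 4 columns, so rank(T) = rank([T|b]) = 3.
The system is consistent.

yes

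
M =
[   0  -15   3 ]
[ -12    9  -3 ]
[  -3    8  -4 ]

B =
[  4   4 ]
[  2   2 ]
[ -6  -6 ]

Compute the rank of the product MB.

First compute MB:
[[-48, -48],
 [-12, -12],
 [ 28,  28]]
Now row reduce the product.
R2 ← R2 − (1/4)·R1: [0, 0]
R3 ← R3 + (7/12)·R1: [0, 0]
1 nonzero row, so rank(MB) = 1.

1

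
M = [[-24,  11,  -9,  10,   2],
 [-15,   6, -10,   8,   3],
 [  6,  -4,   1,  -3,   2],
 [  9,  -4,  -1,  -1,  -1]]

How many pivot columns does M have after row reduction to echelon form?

Row reduce to echelon form.
R2 ← R2 − (5/8)·R1: [0, -7/8, -35/8, 7/4, 7/4]
R3 ← R3 + (1/4)·R1: [0, -5/4, -5/4, -1/2, 5/2]
R4 ← R4 + (3/8)·R1: [0, 1/8, -35/8, 11/4, -1/4]
R3 ← R3 − (10/7)·R2: [0, 0, 5, -3, 0]
R4 ← R4 + (1/7)·R2: [0, 0, -5, 3, 0]
R4 ← R4 + R3: [0, 0, 0, 0, 0]
Echelon form has 3 nonzero rows, so rank(M) = 3.
Each nonzero row contributes one pivot column: 3 pivot columns.

3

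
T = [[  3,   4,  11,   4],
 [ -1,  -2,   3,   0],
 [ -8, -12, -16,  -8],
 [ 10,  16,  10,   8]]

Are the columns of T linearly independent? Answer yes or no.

Row reduce T to echelon form.
R2 ← R2 + (1/3)·R1: [0, -2/3, 20/3, 4/3]
R3 ← R3 + (8/3)·R1: [0, -4/3, 40/3, 8/3]
R4 ← R4 − (10/3)·R1: [0, 8/3, -80/3, -16/3]
R3 ← R3 − (2)·R2: [0, 0, 0, 0]
R4 ← R4 + (4)·R2: [0, 0, 0, 0]
2 pivots among 4 columns.
Only 2 < 4 pivot columns, so the columns are linearly dependent.

no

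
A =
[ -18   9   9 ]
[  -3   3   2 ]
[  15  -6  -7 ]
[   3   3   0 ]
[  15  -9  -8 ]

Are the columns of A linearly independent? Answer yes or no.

no

Row reduce A to echelon form.
R2 ← R2 − (1/6)·R1: [0, 3/2, 1/2]
R3 ← R3 + (5/6)·R1: [0, 3/2, 1/2]
R4 ← R4 + (1/6)·R1: [0, 9/2, 3/2]
R5 ← R5 + (5/6)·R1: [0, -3/2, -1/2]
R3 ← R3 − R2: [0, 0, 0]
R4 ← R4 − (3)·R2: [0, 0, 0]
R5 ← R5 + R2: [0, 0, 0]
2 pivots among 3 columns.
Only 2 < 3 pivot columns, so the columns are linearly dependent.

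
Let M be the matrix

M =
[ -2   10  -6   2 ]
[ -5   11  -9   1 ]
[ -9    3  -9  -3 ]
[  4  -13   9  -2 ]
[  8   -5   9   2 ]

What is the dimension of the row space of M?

Row reduce to echelon form.
R2 ← R2 − (5/2)·R1: [0, -14, 6, -4]
R3 ← R3 − (9/2)·R1: [0, -42, 18, -12]
R4 ← R4 + (2)·R1: [0, 7, -3, 2]
R5 ← R5 + (4)·R1: [0, 35, -15, 10]
R3 ← R3 − (3)·R2: [0, 0, 0, 0]
R4 ← R4 + (1/2)·R2: [0, 0, 0, 0]
R5 ← R5 + (5/2)·R2: [0, 0, 0, 0]
Echelon form has 2 nonzero rows, so rank(M) = 2.
The row space has dimension equal to the rank: 2.

2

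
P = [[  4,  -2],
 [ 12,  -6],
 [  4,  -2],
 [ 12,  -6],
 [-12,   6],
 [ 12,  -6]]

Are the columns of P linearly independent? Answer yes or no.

no

Row reduce P to echelon form.
R2 ← R2 − (3)·R1: [0, 0]
R3 ← R3 − R1: [0, 0]
R4 ← R4 − (3)·R1: [0, 0]
R5 ← R5 + (3)·R1: [0, 0]
R6 ← R6 − (3)·R1: [0, 0]
1 pivot among 2 columns.
Only 1 < 2 pivot columns, so the columns are linearly dependent.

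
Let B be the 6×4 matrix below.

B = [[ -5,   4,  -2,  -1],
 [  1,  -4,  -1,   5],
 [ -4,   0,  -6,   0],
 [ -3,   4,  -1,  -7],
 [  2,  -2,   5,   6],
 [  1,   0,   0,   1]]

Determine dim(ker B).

Row reduce to echelon form.
R2 ← R2 + (1/5)·R1: [0, -16/5, -7/5, 24/5]
R3 ← R3 − (4/5)·R1: [0, -16/5, -22/5, 4/5]
R4 ← R4 − (3/5)·R1: [0, 8/5, 1/5, -32/5]
R5 ← R5 + (2/5)·R1: [0, -2/5, 21/5, 28/5]
R6 ← R6 + (1/5)·R1: [0, 4/5, -2/5, 4/5]
R3 ← R3 − R2: [0, 0, -3, -4]
R4 ← R4 + (1/2)·R2: [0, 0, -1/2, -4]
R5 ← R5 − (1/8)·R2: [0, 0, 35/8, 5]
R6 ← R6 + (1/4)·R2: [0, 0, -3/4, 2]
R4 ← R4 − (1/6)·R3: [0, 0, 0, -10/3]
R5 ← R5 + (35/24)·R3: [0, 0, 0, -5/6]
R6 ← R6 − (1/4)·R3: [0, 0, 0, 3]
R5 ← R5 − (1/4)·R4: [0, 0, 0, 0]
R6 ← R6 + (9/10)·R4: [0, 0, 0, 0]
4 nonzero rows, so rank(B) = 4.
B has 4 columns; by rank–nullity, nullity = 4 − 4 = 0.

0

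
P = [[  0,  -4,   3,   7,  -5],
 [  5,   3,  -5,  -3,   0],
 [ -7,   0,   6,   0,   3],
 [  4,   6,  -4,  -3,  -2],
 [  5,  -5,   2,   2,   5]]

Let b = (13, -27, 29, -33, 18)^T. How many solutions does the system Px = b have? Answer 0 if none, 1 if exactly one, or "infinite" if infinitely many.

Row reduce the augmented matrix [P | b].
Swap R1 ↔ R2
R3 ← R3 + (7/5)·R1: [0, 21/5, -1, -21/5, 3, -44/5]
R4 ← R4 − (4/5)·R1: [0, 18/5, 0, -3/5, -2, -57/5]
R5 ← R5 − R1: [0, -8, 7, 5, 5, 45]
R3 ← R3 + (21/20)·R2: [0, 0, 43/20, 63/20, -9/4, 97/20]
R4 ← R4 + (9/10)·R2: [0, 0, 27/10, 57/10, -13/2, 3/10]
R5 ← R5 − (2)·R2: [0, 0, 1, -9, 15, 19]
R4 ← R4 − (54/43)·R3: [0, 0, 0, 75/43, -158/43, -249/43]
R5 ← R5 − (20/43)·R3: [0, 0, 0, -450/43, 690/43, 720/43]
R5 ← R5 + (6)·R4: [0, 0, 0, 0, -6, -18]
The echelon form has 5 nonzero rows, and every pivot lies in the first 5 columns, so rank(P) = rank([P|b]) = 5.
The system is consistent.
rank = 5 = number of unknowns, so the solution is unique.

1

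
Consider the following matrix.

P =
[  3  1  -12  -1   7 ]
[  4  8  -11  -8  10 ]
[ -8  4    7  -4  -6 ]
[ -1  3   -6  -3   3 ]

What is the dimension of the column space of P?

3

Row reduce to echelon form.
R2 ← R2 − (4/3)·R1: [0, 20/3, 5, -20/3, 2/3]
R3 ← R3 + (8/3)·R1: [0, 20/3, -25, -20/3, 38/3]
R4 ← R4 + (1/3)·R1: [0, 10/3, -10, -10/3, 16/3]
R3 ← R3 − R2: [0, 0, -30, 0, 12]
R4 ← R4 − (1/2)·R2: [0, 0, -25/2, 0, 5]
R4 ← R4 − (5/12)·R3: [0, 0, 0, 0, 0]
Echelon form has 3 nonzero rows, so rank(P) = 3.
The column space has dimension equal to the rank: 3.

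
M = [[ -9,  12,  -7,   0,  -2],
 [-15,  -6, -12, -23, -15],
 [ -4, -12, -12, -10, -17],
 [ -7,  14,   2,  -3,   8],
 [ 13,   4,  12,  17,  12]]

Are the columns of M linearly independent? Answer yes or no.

Row reduce M to echelon form.
R2 ← R2 − (5/3)·R1: [0, -26, -1/3, -23, -35/3]
R3 ← R3 − (4/9)·R1: [0, -52/3, -80/9, -10, -145/9]
R4 ← R4 − (7/9)·R1: [0, 14/3, 67/9, -3, 86/9]
R5 ← R5 + (13/9)·R1: [0, 64/3, 17/9, 17, 82/9]
R3 ← R3 − (2/3)·R2: [0, 0, -26/3, 16/3, -25/3]
R4 ← R4 + (7/39)·R2: [0, 0, 96/13, -278/39, 97/13]
R5 ← R5 + (32/39)·R2: [0, 0, 21/13, -73/39, -6/13]
R4 ← R4 + (144/169)·R3: [0, 0, 0, -1310/507, 61/169]
R5 ← R5 + (63/338)·R3: [0, 0, 0, -445/507, -681/338]
R5 ← R5 − (89/262)·R4: [0, 0, 0, 0, -280/131]
5 pivots among 5 columns.
Every column is a pivot column, so the columns are linearly independent.

yes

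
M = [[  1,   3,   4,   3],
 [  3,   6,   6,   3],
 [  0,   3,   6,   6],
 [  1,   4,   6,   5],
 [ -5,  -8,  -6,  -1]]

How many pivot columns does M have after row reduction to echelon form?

Row reduce to echelon form.
R2 ← R2 − (3)·R1: [0, -3, -6, -6]
R4 ← R4 − R1: [0, 1, 2, 2]
R5 ← R5 + (5)·R1: [0, 7, 14, 14]
R3 ← R3 + R2: [0, 0, 0, 0]
R4 ← R4 + (1/3)·R2: [0, 0, 0, 0]
R5 ← R5 + (7/3)·R2: [0, 0, 0, 0]
Echelon form has 2 nonzero rows, so rank(M) = 2.
Each nonzero row contributes one pivot column: 2 pivot columns.

2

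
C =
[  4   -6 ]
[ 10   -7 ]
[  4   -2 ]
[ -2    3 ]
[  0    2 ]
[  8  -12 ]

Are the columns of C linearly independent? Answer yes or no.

Row reduce C to echelon form.
R2 ← R2 − (5/2)·R1: [0, 8]
R3 ← R3 − R1: [0, 4]
R4 ← R4 + (1/2)·R1: [0, 0]
R6 ← R6 − (2)·R1: [0, 0]
R3 ← R3 − (1/2)·R2: [0, 0]
R5 ← R5 − (1/4)·R2: [0, 0]
2 pivots among 2 columns.
Every column is a pivot column, so the columns are linearly independent.

yes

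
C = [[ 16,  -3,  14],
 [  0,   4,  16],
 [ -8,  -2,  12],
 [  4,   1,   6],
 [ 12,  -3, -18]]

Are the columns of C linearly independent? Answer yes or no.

Row reduce C to echelon form.
R3 ← R3 + (1/2)·R1: [0, -7/2, 19]
R4 ← R4 − (1/4)·R1: [0, 7/4, 5/2]
R5 ← R5 − (3/4)·R1: [0, -3/4, -57/2]
R3 ← R3 + (7/8)·R2: [0, 0, 33]
R4 ← R4 − (7/16)·R2: [0, 0, -9/2]
R5 ← R5 + (3/16)·R2: [0, 0, -51/2]
R4 ← R4 + (3/22)·R3: [0, 0, 0]
R5 ← R5 + (17/22)·R3: [0, 0, 0]
3 pivots among 3 columns.
Every column is a pivot column, so the columns are linearly independent.

yes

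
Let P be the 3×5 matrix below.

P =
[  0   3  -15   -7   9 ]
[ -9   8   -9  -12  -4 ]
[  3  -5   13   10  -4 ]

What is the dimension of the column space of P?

Row reduce to echelon form.
Swap R1 ↔ R2
R3 ← R3 + (1/3)·R1: [0, -7/3, 10, 6, -16/3]
R3 ← R3 + (7/9)·R2: [0, 0, -5/3, 5/9, 5/3]
Echelon form has 3 nonzero rows, so rank(P) = 3.
The column space has dimension equal to the rank: 3.

3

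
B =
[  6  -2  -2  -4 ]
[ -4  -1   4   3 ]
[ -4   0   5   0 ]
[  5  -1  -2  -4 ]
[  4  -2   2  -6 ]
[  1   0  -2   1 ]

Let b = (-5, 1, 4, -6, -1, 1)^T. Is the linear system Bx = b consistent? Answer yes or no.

no

Row reduce the augmented matrix [B | b].
R2 ← R2 + (2/3)·R1: [0, -7/3, 8/3, 1/3, -7/3]
R3 ← R3 + (2/3)·R1: [0, -4/3, 11/3, -8/3, 2/3]
R4 ← R4 − (5/6)·R1: [0, 2/3, -1/3, -2/3, -11/6]
R5 ← R5 − (2/3)·R1: [0, -2/3, 10/3, -10/3, 7/3]
R6 ← R6 − (1/6)·R1: [0, 1/3, -5/3, 5/3, 11/6]
R3 ← R3 − (4/7)·R2: [0, 0, 15/7, -20/7, 2]
R4 ← R4 + (2/7)·R2: [0, 0, 3/7, -4/7, -5/2]
R5 ← R5 − (2/7)·R2: [0, 0, 18/7, -24/7, 3]
R6 ← R6 + (1/7)·R2: [0, 0, -9/7, 12/7, 3/2]
R4 ← R4 − (1/5)·R3: [0, 0, 0, 0, -29/10]
R5 ← R5 − (6/5)·R3: [0, 0, 0, 0, 3/5]
R6 ← R6 + (3/5)·R3: [0, 0, 0, 0, 27/10]
R5 ← R5 + (6/29)·R4: [0, 0, 0, 0, 0]
R6 ← R6 + (27/29)·R4: [0, 0, 0, 0, 0]
The echelon form has 4 nonzero rows; the last pivot sits in the augmented column, so rank(B) = 3 but rank([B|b]) = 4.
Since the ranks differ, the system is inconsistent.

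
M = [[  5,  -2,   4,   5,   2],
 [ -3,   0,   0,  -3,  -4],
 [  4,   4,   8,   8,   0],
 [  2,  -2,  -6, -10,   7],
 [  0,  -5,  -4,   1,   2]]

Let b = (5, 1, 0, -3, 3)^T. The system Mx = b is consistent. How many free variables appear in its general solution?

0

Row reduce the augmented matrix [M | b].
R2 ← R2 + (3/5)·R1: [0, -6/5, 12/5, 0, -14/5, 4]
R3 ← R3 − (4/5)·R1: [0, 28/5, 24/5, 4, -8/5, -4]
R4 ← R4 − (2/5)·R1: [0, -6/5, -38/5, -12, 31/5, -5]
R3 ← R3 + (14/3)·R2: [0, 0, 16, 4, -44/3, 44/3]
R4 ← R4 − R2: [0, 0, -10, -12, 9, -9]
R5 ← R5 − (25/6)·R2: [0, 0, -14, 1, 41/3, -41/3]
R4 ← R4 + (5/8)·R3: [0, 0, 0, -19/2, -1/6, 1/6]
R5 ← R5 + (7/8)·R3: [0, 0, 0, 9/2, 5/6, -5/6]
R5 ← R5 + (9/19)·R4: [0, 0, 0, 0, 43/57, -43/57]
The echelon form has 5 nonzero rows, and every pivot lies in the first 5 columns, so rank(M) = rank([M|b]) = 5.
The system is consistent.
Free variables = (unknowns) − (rank) = 5 − 5 = 0.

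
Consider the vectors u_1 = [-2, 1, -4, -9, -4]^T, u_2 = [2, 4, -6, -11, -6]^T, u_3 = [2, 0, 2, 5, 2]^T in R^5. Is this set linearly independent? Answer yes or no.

no

Form the matrix with these vectors as rows and row reduce.
R2 ← R2 + R1: [0, 5, -10, -20, -10]
R3 ← R3 + R1: [0, 1, -2, -4, -2]
R3 ← R3 − (1/5)·R2: [0, 0, 0, 0, 0]
2 nonzero rows, so the 3 vectors span a space of dimension 2.
Since 2 < 3, the vectors are linearly dependent.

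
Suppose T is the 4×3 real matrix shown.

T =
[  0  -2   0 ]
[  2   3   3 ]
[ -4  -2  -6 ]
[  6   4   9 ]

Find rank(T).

2

Row reduce to echelon form.
Swap R1 ↔ R2
R3 ← R3 + (2)·R1: [0, 4, 0]
R4 ← R4 − (3)·R1: [0, -5, 0]
R3 ← R3 + (2)·R2: [0, 0, 0]
R4 ← R4 − (5/2)·R2: [0, 0, 0]
Echelon form has 2 nonzero rows, so rank(T) = 2.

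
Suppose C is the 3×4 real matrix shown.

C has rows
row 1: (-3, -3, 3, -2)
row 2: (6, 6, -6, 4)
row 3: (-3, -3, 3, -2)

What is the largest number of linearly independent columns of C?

Row reduce to echelon form.
R2 ← R2 + (2)·R1: [0, 0, 0, 0]
R3 ← R3 − R1: [0, 0, 0, 0]
Echelon form has 1 nonzero row, so rank(C) = 1.
The rank gives the maximum number of linearly independent columns: 1.

1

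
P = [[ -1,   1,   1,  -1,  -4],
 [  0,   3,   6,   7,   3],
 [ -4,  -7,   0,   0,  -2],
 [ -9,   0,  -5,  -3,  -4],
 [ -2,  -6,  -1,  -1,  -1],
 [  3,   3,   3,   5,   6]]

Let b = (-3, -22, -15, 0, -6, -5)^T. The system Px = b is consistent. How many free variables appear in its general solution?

Row reduce the augmented matrix [P | b].
R3 ← R3 − (4)·R1: [0, -11, -4, 4, 14, -3]
R4 ← R4 − (9)·R1: [0, -9, -14, 6, 32, 27]
R5 ← R5 − (2)·R1: [0, -8, -3, 1, 7, 0]
R6 ← R6 + (3)·R1: [0, 6, 6, 2, -6, -14]
R3 ← R3 + (11/3)·R2: [0, 0, 18, 89/3, 25, -251/3]
R4 ← R4 + (3)·R2: [0, 0, 4, 27, 41, -39]
R5 ← R5 + (8/3)·R2: [0, 0, 13, 59/3, 15, -176/3]
R6 ← R6 − (2)·R2: [0, 0, -6, -12, -12, 30]
R4 ← R4 − (2/9)·R3: [0, 0, 0, 551/27, 319/9, -551/27]
R5 ← R5 − (13/18)·R3: [0, 0, 0, -95/54, -55/18, 95/54]
R6 ← R6 + (1/3)·R3: [0, 0, 0, -19/9, -11/3, 19/9]
R5 ← R5 + (5/58)·R4: [0, 0, 0, 0, 0, 0]
R6 ← R6 + (3/29)·R4: [0, 0, 0, 0, 0, 0]
The echelon form has 4 nonzero rows, and every pivot lies in the first 5 columns, so rank(P) = rank([P|b]) = 4.
The system is consistent.
Free variables = (unknowns) − (rank) = 5 − 4 = 1.

1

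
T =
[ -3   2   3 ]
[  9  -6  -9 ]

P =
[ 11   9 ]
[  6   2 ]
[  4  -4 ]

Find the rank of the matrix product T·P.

First compute TP:
[[ -9, -35],
 [ 27, 105]]
Now row reduce the product.
R2 ← R2 + (3)·R1: [0, 0]
1 nonzero row, so rank(TP) = 1.

1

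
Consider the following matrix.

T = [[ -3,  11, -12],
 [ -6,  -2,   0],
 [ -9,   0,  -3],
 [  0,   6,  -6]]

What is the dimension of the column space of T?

2

Row reduce to echelon form.
R2 ← R2 − (2)·R1: [0, -24, 24]
R3 ← R3 − (3)·R1: [0, -33, 33]
R3 ← R3 − (11/8)·R2: [0, 0, 0]
R4 ← R4 + (1/4)·R2: [0, 0, 0]
Echelon form has 2 nonzero rows, so rank(T) = 2.
The column space has dimension equal to the rank: 2.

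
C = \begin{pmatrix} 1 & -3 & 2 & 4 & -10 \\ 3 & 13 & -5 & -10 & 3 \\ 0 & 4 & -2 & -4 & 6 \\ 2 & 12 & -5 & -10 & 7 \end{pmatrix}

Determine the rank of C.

2

Row reduce to echelon form.
R2 ← R2 − (3)·R1: [0, 22, -11, -22, 33]
R4 ← R4 − (2)·R1: [0, 18, -9, -18, 27]
R3 ← R3 − (2/11)·R2: [0, 0, 0, 0, 0]
R4 ← R4 − (9/11)·R2: [0, 0, 0, 0, 0]
Echelon form has 2 nonzero rows, so rank(C) = 2.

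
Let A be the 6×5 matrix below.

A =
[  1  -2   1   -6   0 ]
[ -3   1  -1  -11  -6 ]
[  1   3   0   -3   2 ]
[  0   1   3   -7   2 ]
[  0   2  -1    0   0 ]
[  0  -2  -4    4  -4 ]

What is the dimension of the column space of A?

4

Row reduce to echelon form.
R2 ← R2 + (3)·R1: [0, -5, 2, -29, -6]
R3 ← R3 − R1: [0, 5, -1, 3, 2]
R3 ← R3 + R2: [0, 0, 1, -26, -4]
R4 ← R4 + (1/5)·R2: [0, 0, 17/5, -64/5, 4/5]
R5 ← R5 + (2/5)·R2: [0, 0, -1/5, -58/5, -12/5]
R6 ← R6 − (2/5)·R2: [0, 0, -24/5, 78/5, -8/5]
R4 ← R4 − (17/5)·R3: [0, 0, 0, 378/5, 72/5]
R5 ← R5 + (1/5)·R3: [0, 0, 0, -84/5, -16/5]
R6 ← R6 + (24/5)·R3: [0, 0, 0, -546/5, -104/5]
R5 ← R5 + (2/9)·R4: [0, 0, 0, 0, 0]
R6 ← R6 + (13/9)·R4: [0, 0, 0, 0, 0]
Echelon form has 4 nonzero rows, so rank(A) = 4.
The column space has dimension equal to the rank: 4.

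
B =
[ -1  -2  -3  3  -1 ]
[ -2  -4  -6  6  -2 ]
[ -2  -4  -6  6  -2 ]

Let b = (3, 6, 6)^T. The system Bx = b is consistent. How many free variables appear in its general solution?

4

Row reduce the augmented matrix [B | b].
R2 ← R2 − (2)·R1: [0, 0, 0, 0, 0, 0]
R3 ← R3 − (2)·R1: [0, 0, 0, 0, 0, 0]
The echelon form has 1 nonzero rows, and every pivot lies in the first 5 columns, so rank(B) = rank([B|b]) = 1.
The system is consistent.
Free variables = (unknowns) − (rank) = 5 − 1 = 4.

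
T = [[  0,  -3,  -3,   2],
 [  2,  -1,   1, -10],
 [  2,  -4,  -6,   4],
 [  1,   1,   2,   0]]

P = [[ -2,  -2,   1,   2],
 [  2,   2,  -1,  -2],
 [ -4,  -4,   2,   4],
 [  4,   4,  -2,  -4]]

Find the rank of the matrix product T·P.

First compute TP:
[[ 14,  14,  -7, -14],
 [-50, -50,  25,  50],
 [ 28,  28, -14, -28],
 [ -8,  -8,   4,   8]]
Now row reduce the product.
R2 ← R2 + (25/7)·R1: [0, 0, 0, 0]
R3 ← R3 − (2)·R1: [0, 0, 0, 0]
R4 ← R4 + (4/7)·R1: [0, 0, 0, 0]
1 nonzero row, so rank(TP) = 1.

1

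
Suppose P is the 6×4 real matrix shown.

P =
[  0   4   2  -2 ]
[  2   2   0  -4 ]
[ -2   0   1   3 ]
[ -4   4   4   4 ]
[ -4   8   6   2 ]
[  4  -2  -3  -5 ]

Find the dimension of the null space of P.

Row reduce to echelon form.
Swap R1 ↔ R2
R3 ← R3 + R1: [0, 2, 1, -1]
R4 ← R4 + (2)·R1: [0, 8, 4, -4]
R5 ← R5 + (2)·R1: [0, 12, 6, -6]
R6 ← R6 − (2)·R1: [0, -6, -3, 3]
R3 ← R3 − (1/2)·R2: [0, 0, 0, 0]
R4 ← R4 − (2)·R2: [0, 0, 0, 0]
R5 ← R5 − (3)·R2: [0, 0, 0, 0]
R6 ← R6 + (3/2)·R2: [0, 0, 0, 0]
2 nonzero rows, so rank(P) = 2.
P has 4 columns; by rank–nullity, nullity = 4 − 2 = 2.

2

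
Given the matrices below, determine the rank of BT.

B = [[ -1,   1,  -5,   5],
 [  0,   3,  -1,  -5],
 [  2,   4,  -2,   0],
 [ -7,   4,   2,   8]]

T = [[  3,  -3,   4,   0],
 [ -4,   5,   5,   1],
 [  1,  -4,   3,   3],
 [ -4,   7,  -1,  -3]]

4

First compute BT:
[[-32,  63, -19, -29],
 [  7, -16,  17,  15],
 [-12,  22,  22,  -2],
 [-67,  89, -10, -14]]
Now row reduce the product.
R2 ← R2 + (7/32)·R1: [0, -71/32, 411/32, 277/32]
R3 ← R3 − (3/8)·R1: [0, -13/8, 233/8, 71/8]
R4 ← R4 − (67/32)·R1: [0, -1373/32, 953/32, 1495/32]
R3 ← R3 − (52/71)·R2: [0, 0, 1400/71, 180/71]
R4 ← R4 − (1373/71)·R2: [0, 0, -15520/71, -8568/71]
R4 ← R4 + (388/35)·R3: [0, 0, 0, -648/7]
4 nonzero rows, so rank(BT) = 4.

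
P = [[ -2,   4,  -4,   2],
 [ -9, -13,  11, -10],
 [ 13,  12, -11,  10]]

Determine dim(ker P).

1

Row reduce to echelon form.
R2 ← R2 − (9/2)·R1: [0, -31, 29, -19]
R3 ← R3 + (13/2)·R1: [0, 38, -37, 23]
R3 ← R3 + (38/31)·R2: [0, 0, -45/31, -9/31]
3 nonzero rows, so rank(P) = 3.
P has 4 columns; by rank–nullity, nullity = 4 − 3 = 1.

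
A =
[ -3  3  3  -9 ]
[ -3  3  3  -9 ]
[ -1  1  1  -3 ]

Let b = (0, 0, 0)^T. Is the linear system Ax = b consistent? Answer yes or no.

Row reduce the augmented matrix [A | b].
R2 ← R2 − R1: [0, 0, 0, 0, 0]
R3 ← R3 − (1/3)·R1: [0, 0, 0, 0, 0]
The echelon form has 1 nonzero rows, and every pivot lies in the first 4 columns, so rank(A) = rank([A|b]) = 1.
The system is consistent.

yes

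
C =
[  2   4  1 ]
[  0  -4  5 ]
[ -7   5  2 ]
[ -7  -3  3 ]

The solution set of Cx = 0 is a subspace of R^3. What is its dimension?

Row reduce to echelon form.
R3 ← R3 + (7/2)·R1: [0, 19, 11/2]
R4 ← R4 + (7/2)·R1: [0, 11, 13/2]
R3 ← R3 + (19/4)·R2: [0, 0, 117/4]
R4 ← R4 + (11/4)·R2: [0, 0, 81/4]
R4 ← R4 − (9/13)·R3: [0, 0, 0]
3 nonzero rows, so rank(C) = 3.
C has 3 columns; by rank–nullity, nullity = 3 − 3 = 0.

0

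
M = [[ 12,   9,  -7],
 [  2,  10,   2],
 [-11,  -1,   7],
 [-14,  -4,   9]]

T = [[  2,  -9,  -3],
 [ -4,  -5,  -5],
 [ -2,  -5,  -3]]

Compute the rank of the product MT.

3

First compute MT:
[[  2, -118, -60],
 [-40, -78, -62],
 [-32,  69,  17],
 [-30, 101,  35]]
Now row reduce the product.
R2 ← R2 + (20)·R1: [0, -2438, -1262]
R3 ← R3 + (16)·R1: [0, -1819, -943]
R4 ← R4 + (15)·R1: [0, -1669, -865]
R3 ← R3 − (1819/2438)·R2: [0, 0, -1728/1219]
R4 ← R4 − (1669/2438)·R2: [0, 0, -1296/1219]
R4 ← R4 − (3/4)·R3: [0, 0, 0]
3 nonzero rows, so rank(MT) = 3.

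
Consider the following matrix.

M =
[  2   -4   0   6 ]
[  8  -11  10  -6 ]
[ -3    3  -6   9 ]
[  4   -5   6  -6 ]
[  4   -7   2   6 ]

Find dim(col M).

2

Row reduce to echelon form.
R2 ← R2 − (4)·R1: [0, 5, 10, -30]
R3 ← R3 + (3/2)·R1: [0, -3, -6, 18]
R4 ← R4 − (2)·R1: [0, 3, 6, -18]
R5 ← R5 − (2)·R1: [0, 1, 2, -6]
R3 ← R3 + (3/5)·R2: [0, 0, 0, 0]
R4 ← R4 − (3/5)·R2: [0, 0, 0, 0]
R5 ← R5 − (1/5)·R2: [0, 0, 0, 0]
Echelon form has 2 nonzero rows, so rank(M) = 2.
The column space has dimension equal to the rank: 2.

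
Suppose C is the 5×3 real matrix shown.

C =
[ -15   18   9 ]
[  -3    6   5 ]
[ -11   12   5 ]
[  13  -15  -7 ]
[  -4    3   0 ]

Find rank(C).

2

Row reduce to echelon form.
R2 ← R2 − (1/5)·R1: [0, 12/5, 16/5]
R3 ← R3 − (11/15)·R1: [0, -6/5, -8/5]
R4 ← R4 + (13/15)·R1: [0, 3/5, 4/5]
R5 ← R5 − (4/15)·R1: [0, -9/5, -12/5]
R3 ← R3 + (1/2)·R2: [0, 0, 0]
R4 ← R4 − (1/4)·R2: [0, 0, 0]
R5 ← R5 + (3/4)·R2: [0, 0, 0]
Echelon form has 2 nonzero rows, so rank(C) = 2.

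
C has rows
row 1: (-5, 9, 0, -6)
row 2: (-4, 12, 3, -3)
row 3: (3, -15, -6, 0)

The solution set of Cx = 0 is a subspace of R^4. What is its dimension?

Row reduce to echelon form.
R2 ← R2 − (4/5)·R1: [0, 24/5, 3, 9/5]
R3 ← R3 + (3/5)·R1: [0, -48/5, -6, -18/5]
R3 ← R3 + (2)·R2: [0, 0, 0, 0]
2 nonzero rows, so rank(C) = 2.
C has 4 columns; by rank–nullity, nullity = 4 − 2 = 2.

2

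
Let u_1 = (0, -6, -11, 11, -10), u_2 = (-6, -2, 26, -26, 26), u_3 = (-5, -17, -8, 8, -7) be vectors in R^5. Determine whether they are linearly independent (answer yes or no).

yes

Form the matrix with these vectors as rows and row reduce.
Swap R1 ↔ R2
R3 ← R3 − (5/6)·R1: [0, -46/3, -89/3, 89/3, -86/3]
R3 ← R3 − (23/9)·R2: [0, 0, -14/9, 14/9, -28/9]
3 nonzero rows, so the 3 vectors span a space of dimension 3.
Since 3 = 3, the vectors are linearly independent.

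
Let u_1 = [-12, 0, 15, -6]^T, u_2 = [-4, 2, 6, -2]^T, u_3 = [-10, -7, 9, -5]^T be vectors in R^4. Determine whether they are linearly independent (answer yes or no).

no

Form the matrix with these vectors as rows and row reduce.
R2 ← R2 − (1/3)·R1: [0, 2, 1, 0]
R3 ← R3 − (5/6)·R1: [0, -7, -7/2, 0]
R3 ← R3 + (7/2)·R2: [0, 0, 0, 0]
2 nonzero rows, so the 3 vectors span a space of dimension 2.
Since 2 < 3, the vectors are linearly dependent.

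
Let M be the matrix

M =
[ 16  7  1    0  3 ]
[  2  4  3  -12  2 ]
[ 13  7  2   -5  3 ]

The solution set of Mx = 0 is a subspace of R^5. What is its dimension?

2

Row reduce to echelon form.
R2 ← R2 − (1/8)·R1: [0, 25/8, 23/8, -12, 13/8]
R3 ← R3 − (13/16)·R1: [0, 21/16, 19/16, -5, 9/16]
R3 ← R3 − (21/50)·R2: [0, 0, -1/50, 1/25, -3/25]
3 nonzero rows, so rank(M) = 3.
M has 5 columns; by rank–nullity, nullity = 5 − 3 = 2.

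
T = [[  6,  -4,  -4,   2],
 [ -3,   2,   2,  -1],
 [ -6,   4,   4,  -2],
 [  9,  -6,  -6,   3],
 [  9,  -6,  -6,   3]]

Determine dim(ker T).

Row reduce to echelon form.
R2 ← R2 + (1/2)·R1: [0, 0, 0, 0]
R3 ← R3 + R1: [0, 0, 0, 0]
R4 ← R4 − (3/2)·R1: [0, 0, 0, 0]
R5 ← R5 − (3/2)·R1: [0, 0, 0, 0]
1 nonzero row, so rank(T) = 1.
T has 4 columns; by rank–nullity, nullity = 4 − 1 = 3.

3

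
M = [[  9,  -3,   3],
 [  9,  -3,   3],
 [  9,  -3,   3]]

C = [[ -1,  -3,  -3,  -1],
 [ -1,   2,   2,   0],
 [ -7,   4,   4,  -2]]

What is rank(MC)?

1

First compute MC:
[[-27, -21, -21, -15],
 [-27, -21, -21, -15],
 [-27, -21, -21, -15]]
Now row reduce the product.
R2 ← R2 − R1: [0, 0, 0, 0]
R3 ← R3 − R1: [0, 0, 0, 0]
1 nonzero row, so rank(MC) = 1.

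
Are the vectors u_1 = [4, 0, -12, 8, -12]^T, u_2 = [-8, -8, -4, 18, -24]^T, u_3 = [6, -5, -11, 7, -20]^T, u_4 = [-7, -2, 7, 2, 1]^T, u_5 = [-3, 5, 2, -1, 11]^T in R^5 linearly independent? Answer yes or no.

Form the matrix with these vectors as rows and row reduce.
R2 ← R2 + (2)·R1: [0, -8, -28, 34, -48]
R3 ← R3 − (3/2)·R1: [0, -5, 7, -5, -2]
R4 ← R4 + (7/4)·R1: [0, -2, -14, 16, -20]
R5 ← R5 + (3/4)·R1: [0, 5, -7, 5, 2]
R3 ← R3 − (5/8)·R2: [0, 0, 49/2, -105/4, 28]
R4 ← R4 − (1/4)·R2: [0, 0, -7, 15/2, -8]
R5 ← R5 + (5/8)·R2: [0, 0, -49/2, 105/4, -28]
R4 ← R4 + (2/7)·R3: [0, 0, 0, 0, 0]
R5 ← R5 + R3: [0, 0, 0, 0, 0]
3 nonzero rows, so the 5 vectors span a space of dimension 3.
Since 3 < 5, the vectors are linearly dependent.

no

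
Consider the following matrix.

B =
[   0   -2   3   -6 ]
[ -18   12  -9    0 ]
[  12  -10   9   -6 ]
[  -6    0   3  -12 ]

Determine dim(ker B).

Row reduce to echelon form.
Swap R1 ↔ R2
R3 ← R3 + (2/3)·R1: [0, -2, 3, -6]
R4 ← R4 − (1/3)·R1: [0, -4, 6, -12]
R3 ← R3 − R2: [0, 0, 0, 0]
R4 ← R4 − (2)·R2: [0, 0, 0, 0]
2 nonzero rows, so rank(B) = 2.
B has 4 columns; by rank–nullity, nullity = 4 − 2 = 2.

2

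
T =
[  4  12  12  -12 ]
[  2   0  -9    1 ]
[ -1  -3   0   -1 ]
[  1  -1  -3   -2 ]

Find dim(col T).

Row reduce to echelon form.
R2 ← R2 − (1/2)·R1: [0, -6, -15, 7]
R3 ← R3 + (1/4)·R1: [0, 0, 3, -4]
R4 ← R4 − (1/4)·R1: [0, -4, -6, 1]
R4 ← R4 − (2/3)·R2: [0, 0, 4, -11/3]
R4 ← R4 − (4/3)·R3: [0, 0, 0, 5/3]
Echelon form has 4 nonzero rows, so rank(T) = 4.
The column space has dimension equal to the rank: 4.

4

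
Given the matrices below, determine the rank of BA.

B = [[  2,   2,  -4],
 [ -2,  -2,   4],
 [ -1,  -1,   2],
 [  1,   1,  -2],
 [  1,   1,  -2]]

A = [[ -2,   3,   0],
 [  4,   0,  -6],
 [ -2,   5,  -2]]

1

First compute BA:
[[ 12, -14,  -4],
 [-12,  14,   4],
 [ -6,   7,   2],
 [  6,  -7,  -2],
 [  6,  -7,  -2]]
Now row reduce the product.
R2 ← R2 + R1: [0, 0, 0]
R3 ← R3 + (1/2)·R1: [0, 0, 0]
R4 ← R4 − (1/2)·R1: [0, 0, 0]
R5 ← R5 − (1/2)·R1: [0, 0, 0]
1 nonzero row, so rank(BA) = 1.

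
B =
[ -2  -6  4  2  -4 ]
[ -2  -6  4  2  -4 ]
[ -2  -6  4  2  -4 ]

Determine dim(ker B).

Row reduce to echelon form.
R2 ← R2 − R1: [0, 0, 0, 0, 0]
R3 ← R3 − R1: [0, 0, 0, 0, 0]
1 nonzero row, so rank(B) = 1.
B has 5 columns; by rank–nullity, nullity = 5 − 1 = 4.

4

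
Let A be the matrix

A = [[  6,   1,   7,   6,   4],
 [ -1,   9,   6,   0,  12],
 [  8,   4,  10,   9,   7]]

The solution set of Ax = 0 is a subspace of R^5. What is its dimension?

2

Row reduce to echelon form.
R2 ← R2 + (1/6)·R1: [0, 55/6, 43/6, 1, 38/3]
R3 ← R3 − (4/3)·R1: [0, 8/3, 2/3, 1, 5/3]
R3 ← R3 − (16/55)·R2: [0, 0, -78/55, 39/55, -111/55]
3 nonzero rows, so rank(A) = 3.
A has 5 columns; by rank–nullity, nullity = 5 − 3 = 2.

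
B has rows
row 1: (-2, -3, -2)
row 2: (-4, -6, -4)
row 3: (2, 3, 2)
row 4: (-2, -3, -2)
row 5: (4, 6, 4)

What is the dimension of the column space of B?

1

Row reduce to echelon form.
R2 ← R2 − (2)·R1: [0, 0, 0]
R3 ← R3 + R1: [0, 0, 0]
R4 ← R4 − R1: [0, 0, 0]
R5 ← R5 + (2)·R1: [0, 0, 0]
Echelon form has 1 nonzero row, so rank(B) = 1.
The column space has dimension equal to the rank: 1.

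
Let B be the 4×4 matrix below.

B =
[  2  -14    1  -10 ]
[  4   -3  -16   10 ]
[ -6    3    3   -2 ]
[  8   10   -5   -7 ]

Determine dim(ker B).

0

Row reduce to echelon form.
R2 ← R2 − (2)·R1: [0, 25, -18, 30]
R3 ← R3 + (3)·R1: [0, -39, 6, -32]
R4 ← R4 − (4)·R1: [0, 66, -9, 33]
R3 ← R3 + (39/25)·R2: [0, 0, -552/25, 74/5]
R4 ← R4 − (66/25)·R2: [0, 0, 963/25, -231/5]
R4 ← R4 + (321/184)·R3: [0, 0, 0, -1875/92]
4 nonzero rows, so rank(B) = 4.
B has 4 columns; by rank–nullity, nullity = 4 − 4 = 0.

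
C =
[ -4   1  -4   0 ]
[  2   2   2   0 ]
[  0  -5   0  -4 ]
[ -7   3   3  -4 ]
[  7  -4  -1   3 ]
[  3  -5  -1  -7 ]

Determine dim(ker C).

Row reduce to echelon form.
R2 ← R2 + (1/2)·R1: [0, 5/2, 0, 0]
R4 ← R4 − (7/4)·R1: [0, 5/4, 10, -4]
R5 ← R5 + (7/4)·R1: [0, -9/4, -8, 3]
R6 ← R6 + (3/4)·R1: [0, -17/4, -4, -7]
R3 ← R3 + (2)·R2: [0, 0, 0, -4]
R4 ← R4 − (1/2)·R2: [0, 0, 10, -4]
R5 ← R5 + (9/10)·R2: [0, 0, -8, 3]
R6 ← R6 + (17/10)·R2: [0, 0, -4, -7]
Swap R3 ↔ R4
R5 ← R5 + (4/5)·R3: [0, 0, 0, -1/5]
R6 ← R6 + (2/5)·R3: [0, 0, 0, -43/5]
R5 ← R5 − (1/20)·R4: [0, 0, 0, 0]
R6 ← R6 − (43/20)·R4: [0, 0, 0, 0]
4 nonzero rows, so rank(C) = 4.
C has 4 columns; by rank–nullity, nullity = 4 − 4 = 0.

0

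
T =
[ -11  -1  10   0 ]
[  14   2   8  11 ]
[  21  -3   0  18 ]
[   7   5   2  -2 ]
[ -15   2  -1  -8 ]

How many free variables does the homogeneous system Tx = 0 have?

Row reduce to echelon form.
R2 ← R2 + (14/11)·R1: [0, 8/11, 228/11, 11]
R3 ← R3 + (21/11)·R1: [0, -54/11, 210/11, 18]
R4 ← R4 + (7/11)·R1: [0, 48/11, 92/11, -2]
R5 ← R5 − (15/11)·R1: [0, 37/11, -161/11, -8]
R3 ← R3 + (27/4)·R2: [0, 0, 159, 369/4]
R4 ← R4 − (6)·R2: [0, 0, -116, -68]
R5 ← R5 − (37/8)·R2: [0, 0, -221/2, -471/8]
R4 ← R4 + (116/159)·R3: [0, 0, 0, -37/53]
R5 ← R5 + (221/318)·R3: [0, 0, 0, 555/106]
R5 ← R5 + (15/2)·R4: [0, 0, 0, 0]
4 nonzero rows, so rank(T) = 4.
T has 4 columns; by rank–nullity, nullity = 4 − 4 = 0.

0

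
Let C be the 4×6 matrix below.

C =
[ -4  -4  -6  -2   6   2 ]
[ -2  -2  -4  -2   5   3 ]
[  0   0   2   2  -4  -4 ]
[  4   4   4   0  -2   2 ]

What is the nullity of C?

4

Row reduce to echelon form.
R2 ← R2 − (1/2)·R1: [0, 0, -1, -1, 2, 2]
R4 ← R4 + R1: [0, 0, -2, -2, 4, 4]
R3 ← R3 + (2)·R2: [0, 0, 0, 0, 0, 0]
R4 ← R4 − (2)·R2: [0, 0, 0, 0, 0, 0]
2 nonzero rows, so rank(C) = 2.
C has 6 columns; by rank–nullity, nullity = 6 − 2 = 4.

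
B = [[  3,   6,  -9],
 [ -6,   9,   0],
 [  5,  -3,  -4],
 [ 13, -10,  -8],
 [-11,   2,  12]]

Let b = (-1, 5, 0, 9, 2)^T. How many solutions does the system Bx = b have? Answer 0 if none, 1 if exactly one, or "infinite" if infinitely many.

Row reduce the augmented matrix [B | b].
R2 ← R2 + (2)·R1: [0, 21, -18, 3]
R3 ← R3 − (5/3)·R1: [0, -13, 11, 5/3]
R4 ← R4 − (13/3)·R1: [0, -36, 31, 40/3]
R5 ← R5 + (11/3)·R1: [0, 24, -21, -5/3]
R3 ← R3 + (13/21)·R2: [0, 0, -1/7, 74/21]
R4 ← R4 + (12/7)·R2: [0, 0, 1/7, 388/21]
R5 ← R5 − (8/7)·R2: [0, 0, -3/7, -107/21]
R4 ← R4 + R3: [0, 0, 0, 22]
R5 ← R5 − (3)·R3: [0, 0, 0, -47/3]
R5 ← R5 + (47/66)·R4: [0, 0, 0, 0]
The echelon form has 4 nonzero rows; the last pivot sits in the augmented column, so rank(B) = 3 but rank([B|b]) = 4.
Since the ranks differ, the system is inconsistent.
It has no solutions.

0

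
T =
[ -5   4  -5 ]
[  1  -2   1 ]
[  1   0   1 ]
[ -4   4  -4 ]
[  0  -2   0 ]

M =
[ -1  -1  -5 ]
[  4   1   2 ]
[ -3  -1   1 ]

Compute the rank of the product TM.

First compute TM:
[[ 36,  14,  28],
 [-12,  -4,  -8],
 [ -4,  -2,  -4],
 [ 32,  12,  24],
 [ -8,  -2,  -4]]
Now row reduce the product.
R2 ← R2 + (1/3)·R1: [0, 2/3, 4/3]
R3 ← R3 + (1/9)·R1: [0, -4/9, -8/9]
R4 ← R4 − (8/9)·R1: [0, -4/9, -8/9]
R5 ← R5 + (2/9)·R1: [0, 10/9, 20/9]
R3 ← R3 + (2/3)·R2: [0, 0, 0]
R4 ← R4 + (2/3)·R2: [0, 0, 0]
R5 ← R5 − (5/3)·R2: [0, 0, 0]
2 nonzero rows, so rank(TM) = 2.

2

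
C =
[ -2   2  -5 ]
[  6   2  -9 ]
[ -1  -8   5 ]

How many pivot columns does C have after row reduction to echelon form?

3

Row reduce to echelon form.
R2 ← R2 + (3)·R1: [0, 8, -24]
R3 ← R3 − (1/2)·R1: [0, -9, 15/2]
R3 ← R3 + (9/8)·R2: [0, 0, -39/2]
Echelon form has 3 nonzero rows, so rank(C) = 3.
Each nonzero row contributes one pivot column: 3 pivot columns.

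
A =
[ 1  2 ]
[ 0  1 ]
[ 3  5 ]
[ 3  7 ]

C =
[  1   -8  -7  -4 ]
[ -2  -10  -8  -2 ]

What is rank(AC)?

2

First compute AC:
[[ -3, -28, -23,  -8],
 [ -2, -10,  -8,  -2],
 [ -7, -74, -61, -22],
 [-11, -94, -77, -26]]
Now row reduce the product.
R2 ← R2 − (2/3)·R1: [0, 26/3, 22/3, 10/3]
R3 ← R3 − (7/3)·R1: [0, -26/3, -22/3, -10/3]
R4 ← R4 − (11/3)·R1: [0, 26/3, 22/3, 10/3]
R3 ← R3 + R2: [0, 0, 0, 0]
R4 ← R4 − R2: [0, 0, 0, 0]
2 nonzero rows, so rank(AC) = 2.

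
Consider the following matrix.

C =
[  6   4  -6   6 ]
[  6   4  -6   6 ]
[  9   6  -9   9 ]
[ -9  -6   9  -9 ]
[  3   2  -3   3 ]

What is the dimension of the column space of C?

Row reduce to echelon form.
R2 ← R2 − R1: [0, 0, 0, 0]
R3 ← R3 − (3/2)·R1: [0, 0, 0, 0]
R4 ← R4 + (3/2)·R1: [0, 0, 0, 0]
R5 ← R5 − (1/2)·R1: [0, 0, 0, 0]
Echelon form has 1 nonzero row, so rank(C) = 1.
The column space has dimension equal to the rank: 1.

1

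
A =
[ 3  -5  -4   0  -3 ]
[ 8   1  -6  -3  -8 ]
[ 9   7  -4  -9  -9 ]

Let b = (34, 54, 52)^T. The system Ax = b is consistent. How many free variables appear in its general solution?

Row reduce the augmented matrix [A | b].
R2 ← R2 − (8/3)·R1: [0, 43/3, 14/3, -3, 0, -110/3]
R3 ← R3 − (3)·R1: [0, 22, 8, -9, 0, -50]
R3 ← R3 − (66/43)·R2: [0, 0, 36/43, -189/43, 0, 270/43]
The echelon form has 3 nonzero rows, and every pivot lies in the first 5 columns, so rank(A) = rank([A|b]) = 3.
The system is consistent.
Free variables = (unknowns) − (rank) = 5 − 3 = 2.

2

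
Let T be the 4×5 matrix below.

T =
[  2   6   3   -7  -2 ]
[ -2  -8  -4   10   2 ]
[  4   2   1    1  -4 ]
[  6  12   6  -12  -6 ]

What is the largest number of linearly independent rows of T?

2

Row reduce to echelon form.
R2 ← R2 + R1: [0, -2, -1, 3, 0]
R3 ← R3 − (2)·R1: [0, -10, -5, 15, 0]
R4 ← R4 − (3)·R1: [0, -6, -3, 9, 0]
R3 ← R3 − (5)·R2: [0, 0, 0, 0, 0]
R4 ← R4 − (3)·R2: [0, 0, 0, 0, 0]
Echelon form has 2 nonzero rows, so rank(T) = 2.
The rank gives the maximum number of linearly independent rows: 2.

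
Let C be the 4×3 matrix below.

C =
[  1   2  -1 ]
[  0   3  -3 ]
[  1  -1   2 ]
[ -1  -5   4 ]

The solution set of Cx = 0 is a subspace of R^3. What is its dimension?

Row reduce to echelon form.
R3 ← R3 − R1: [0, -3, 3]
R4 ← R4 + R1: [0, -3, 3]
R3 ← R3 + R2: [0, 0, 0]
R4 ← R4 + R2: [0, 0, 0]
2 nonzero rows, so rank(C) = 2.
C has 3 columns; by rank–nullity, nullity = 3 − 2 = 1.

1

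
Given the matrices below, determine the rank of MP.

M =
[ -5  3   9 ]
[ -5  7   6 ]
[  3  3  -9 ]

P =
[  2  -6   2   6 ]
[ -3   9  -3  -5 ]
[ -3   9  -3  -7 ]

First compute MP:
[[-46, 138, -46, -108],
 [-49, 147, -49, -107],
 [ 24, -72,  24,  66]]
Now row reduce the product.
R2 ← R2 − (49/46)·R1: [0, 0, 0, 185/23]
R3 ← R3 + (12/23)·R1: [0, 0, 0, 222/23]
R3 ← R3 − (6/5)·R2: [0, 0, 0, 0]
2 nonzero rows, so rank(MP) = 2.

2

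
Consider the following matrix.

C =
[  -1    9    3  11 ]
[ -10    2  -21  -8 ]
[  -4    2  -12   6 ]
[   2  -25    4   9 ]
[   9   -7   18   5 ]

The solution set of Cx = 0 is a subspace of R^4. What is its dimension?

Row reduce to echelon form.
R2 ← R2 − (10)·R1: [0, -88, -51, -118]
R3 ← R3 − (4)·R1: [0, -34, -24, -38]
R4 ← R4 + (2)·R1: [0, -7, 10, 31]
R5 ← R5 + (9)·R1: [0, 74, 45, 104]
R3 ← R3 − (17/44)·R2: [0, 0, -189/44, 167/22]
R4 ← R4 − (7/88)·R2: [0, 0, 1237/88, 1777/44]
R5 ← R5 + (37/44)·R2: [0, 0, 93/44, 105/22]
R4 ← R4 + (1237/378)·R3: [0, 0, 0, 12328/189]
R5 ← R5 + (31/63)·R3: [0, 0, 0, 536/63]
R5 ← R5 − (3/23)·R4: [0, 0, 0, 0]
4 nonzero rows, so rank(C) = 4.
C has 4 columns; by rank–nullity, nullity = 4 − 4 = 0.

0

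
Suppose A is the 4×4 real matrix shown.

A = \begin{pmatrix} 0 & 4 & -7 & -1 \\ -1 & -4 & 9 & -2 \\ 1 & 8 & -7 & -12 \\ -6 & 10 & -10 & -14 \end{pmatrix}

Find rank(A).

Row reduce to echelon form.
Swap R1 ↔ R2
R3 ← R3 + R1: [0, 4, 2, -14]
R4 ← R4 − (6)·R1: [0, 34, -64, -2]
R3 ← R3 − R2: [0, 0, 9, -13]
R4 ← R4 − (17/2)·R2: [0, 0, -9/2, 13/2]
R4 ← R4 + (1/2)·R3: [0, 0, 0, 0]
Echelon form has 3 nonzero rows, so rank(A) = 3.

3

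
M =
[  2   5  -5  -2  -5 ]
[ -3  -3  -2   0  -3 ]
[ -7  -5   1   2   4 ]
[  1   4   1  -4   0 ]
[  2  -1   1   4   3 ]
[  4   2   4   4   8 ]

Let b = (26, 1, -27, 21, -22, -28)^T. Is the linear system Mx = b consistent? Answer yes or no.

Row reduce the augmented matrix [M | b].
R2 ← R2 + (3/2)·R1: [0, 9/2, -19/2, -3, -21/2, 40]
R3 ← R3 + (7/2)·R1: [0, 25/2, -33/2, -5, -27/2, 64]
R4 ← R4 − (1/2)·R1: [0, 3/2, 7/2, -3, 5/2, 8]
R5 ← R5 − R1: [0, -6, 6, 6, 8, -48]
R6 ← R6 − (2)·R1: [0, -8, 14, 8, 18, -80]
R3 ← R3 − (25/9)·R2: [0, 0, 89/9, 10/3, 47/3, -424/9]
R4 ← R4 − (1/3)·R2: [0, 0, 20/3, -2, 6, -16/3]
R5 ← R5 + (4/3)·R2: [0, 0, -20/3, 2, -6, 16/3]
R6 ← R6 + (16/9)·R2: [0, 0, -26/9, 8/3, -2/3, -80/9]
R4 ← R4 − (60/89)·R3: [0, 0, 0, -378/89, -406/89, 2352/89]
R5 ← R5 + (60/89)·R3: [0, 0, 0, 378/89, 406/89, -2352/89]
R6 ← R6 + (26/89)·R3: [0, 0, 0, 324/89, 348/89, -2016/89]
R5 ← R5 + R4: [0, 0, 0, 0, 0, 0]
R6 ← R6 + (6/7)·R4: [0, 0, 0, 0, 0, 0]
The echelon form has 4 nonzero rows, and every pivot lies in the first 5 columns, so rank(M) = rank([M|b]) = 4.
The system is consistent.

yes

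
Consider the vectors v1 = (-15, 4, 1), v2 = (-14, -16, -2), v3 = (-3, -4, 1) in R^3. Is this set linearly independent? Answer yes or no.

yes

Form the matrix with these vectors as rows and row reduce.
R2 ← R2 − (14/15)·R1: [0, -296/15, -44/15]
R3 ← R3 − (1/5)·R1: [0, -24/5, 4/5]
R3 ← R3 − (9/37)·R2: [0, 0, 56/37]
3 nonzero rows, so the 3 vectors span a space of dimension 3.
Since 3 = 3, the vectors are linearly independent.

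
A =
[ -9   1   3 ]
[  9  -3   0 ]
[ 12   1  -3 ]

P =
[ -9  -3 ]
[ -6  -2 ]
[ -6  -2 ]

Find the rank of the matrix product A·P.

First compute AP:
[[ 57,  19],
 [-63, -21],
 [-96, -32]]
Now row reduce the product.
R2 ← R2 + (21/19)·R1: [0, 0]
R3 ← R3 + (32/19)·R1: [0, 0]
1 nonzero row, so rank(AP) = 1.

1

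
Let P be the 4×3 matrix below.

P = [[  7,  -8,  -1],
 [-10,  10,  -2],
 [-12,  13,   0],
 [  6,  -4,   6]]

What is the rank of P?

2

Row reduce to echelon form.
R2 ← R2 + (10/7)·R1: [0, -10/7, -24/7]
R3 ← R3 + (12/7)·R1: [0, -5/7, -12/7]
R4 ← R4 − (6/7)·R1: [0, 20/7, 48/7]
R3 ← R3 − (1/2)·R2: [0, 0, 0]
R4 ← R4 + (2)·R2: [0, 0, 0]
Echelon form has 2 nonzero rows, so rank(P) = 2.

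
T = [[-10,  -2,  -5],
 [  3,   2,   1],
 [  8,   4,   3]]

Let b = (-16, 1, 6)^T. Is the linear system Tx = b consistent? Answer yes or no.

yes

Row reduce the augmented matrix [T | b].
R2 ← R2 + (3/10)·R1: [0, 7/5, -1/2, -19/5]
R3 ← R3 + (4/5)·R1: [0, 12/5, -1, -34/5]
R3 ← R3 − (12/7)·R2: [0, 0, -1/7, -2/7]
The echelon form has 3 nonzero rows, and every pivot lies in the first 3 columns, so rank(T) = rank([T|b]) = 3.
The system is consistent.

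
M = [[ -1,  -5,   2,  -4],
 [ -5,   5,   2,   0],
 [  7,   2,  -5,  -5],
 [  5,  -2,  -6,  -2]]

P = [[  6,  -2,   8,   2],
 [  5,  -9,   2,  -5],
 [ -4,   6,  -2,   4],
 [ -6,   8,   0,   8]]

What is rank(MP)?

First compute MP:
[[-15,  27, -22,  -1],
 [-13, -23, -34, -27],
 [102, -102,  70, -56],
 [ 56, -44,  48, -20]]
Now row reduce the product.
R2 ← R2 − (13/15)·R1: [0, -232/5, -224/15, -392/15]
R3 ← R3 + (34/5)·R1: [0, 408/5, -398/5, -314/5]
R4 ← R4 + (56/15)·R1: [0, 284/5, -512/15, -356/15]
R3 ← R3 + (51/29)·R2: [0, 0, -3070/29, -3154/29]
R4 ← R4 + (71/58)·R2: [0, 0, -1520/29, -1616/29]
R4 ← R4 − (152/307)·R3: [0, 0, 0, -576/307]
4 nonzero rows, so rank(MP) = 4.

4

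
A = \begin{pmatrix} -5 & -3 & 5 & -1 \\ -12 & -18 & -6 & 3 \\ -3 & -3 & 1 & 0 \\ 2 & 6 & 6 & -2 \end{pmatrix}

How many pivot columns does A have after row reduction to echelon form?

2

Row reduce to echelon form.
R2 ← R2 − (12/5)·R1: [0, -54/5, -18, 27/5]
R3 ← R3 − (3/5)·R1: [0, -6/5, -2, 3/5]
R4 ← R4 + (2/5)·R1: [0, 24/5, 8, -12/5]
R3 ← R3 − (1/9)·R2: [0, 0, 0, 0]
R4 ← R4 + (4/9)·R2: [0, 0, 0, 0]
Echelon form has 2 nonzero rows, so rank(A) = 2.
Each nonzero row contributes one pivot column: 2 pivot columns.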